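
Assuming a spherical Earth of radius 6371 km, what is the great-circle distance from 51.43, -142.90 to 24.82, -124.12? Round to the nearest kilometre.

Δλ = -124.12 − -142.90 = 18.78°.
Δφ = 24.82 − 51.43 = -26.61°.
a = sin²(Δφ/2) + cos φ₁ · cos φ₂ · sin²(Δλ/2) = 0.068025.
c = 2·atan2(√a, √(1−a)) = 0.52774 rad → d = 6371·c ≈ 3362.20 km.

3362 km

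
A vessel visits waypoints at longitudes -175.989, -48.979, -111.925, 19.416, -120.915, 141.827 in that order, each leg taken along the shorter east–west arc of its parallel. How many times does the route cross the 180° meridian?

1

Leg 1: -175.989° → -48.979°, shortest Δλ = 127.01° (east) — does not cross 180°.
Leg 2: -48.979° → -111.925°, shortest Δλ = -62.946° (west) — does not cross 180°.
Leg 3: -111.925° → +19.416°, shortest Δλ = 131.341° (east) — does not cross 180°.
Leg 4: +19.416° → -120.915°, shortest Δλ = -140.331° (west) — does not cross 180°.
Leg 5: -120.915° → +141.827°, shortest Δλ = -97.258° (west) — crosses 180°.
Total crossings: 1.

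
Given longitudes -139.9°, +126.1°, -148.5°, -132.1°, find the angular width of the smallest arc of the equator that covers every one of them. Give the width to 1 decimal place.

Sort the longitudes: -148.5°, -139.9°, -132.1°, +126.1°.
Eastward gaps between consecutive values (wrapping around): 8.6°, 7.8°, 258.2°, 85.4°.
Largest gap = 258.2° ⇒ minimal covering band is its complement: 360° − 258.2° = 101.8°.
Band runs from +126.1° eastward to -132.1°, crossing the antimeridian.

101.8°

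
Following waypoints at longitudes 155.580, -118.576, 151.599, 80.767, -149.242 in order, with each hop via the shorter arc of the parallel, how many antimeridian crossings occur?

Leg 1: +155.580° → -118.576°, shortest Δλ = 85.844° (east) — crosses 180°.
Leg 2: -118.576° → +151.599°, shortest Δλ = -89.825° (west) — crosses 180°.
Leg 3: +151.599° → +80.767°, shortest Δλ = -70.832° (west) — does not cross 180°.
Leg 4: +80.767° → -149.242°, shortest Δλ = 129.991° (east) — crosses 180°.
Total crossings: 3.

3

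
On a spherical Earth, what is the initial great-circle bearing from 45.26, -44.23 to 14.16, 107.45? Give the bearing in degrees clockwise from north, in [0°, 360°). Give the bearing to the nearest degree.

Δλ = 107.45 − -44.23 = 151.68°.
θ = atan2( sin Δλ · cos φ₂ , cos φ₁ · sin φ₂ − sin φ₁ · cos φ₂ · cos Δλ )
  = atan2(0.45998, 0.77849) = 30.577° → normalised to [0°, 360°): 30.577°.

31°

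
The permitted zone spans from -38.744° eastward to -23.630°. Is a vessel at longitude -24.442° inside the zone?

Band width going east from -38.744° to -23.630°: ((-23.630 − -38.744) mod 360) = 15.114°.
Offset of -24.442° east of the west edge: ((-24.442 − -38.744) mod 360) = 14.302°.
14.302° ≤ 15.114° ⇒ inside.

Yes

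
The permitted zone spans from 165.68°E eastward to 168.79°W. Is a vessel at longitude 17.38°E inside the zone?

No

Band width going east from +165.68° to -168.79°: ((-168.79 − 165.68) mod 360) = 25.53°.
Offset of +17.38° east of the west edge: ((17.38 − 165.68) mod 360) = 211.70°.
211.70° > 25.53° ⇒ outside.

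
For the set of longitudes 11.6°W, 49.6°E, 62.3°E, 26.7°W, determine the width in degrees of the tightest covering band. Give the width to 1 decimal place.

89.0°

Sort the longitudes: -26.7°, -11.6°, +49.6°, +62.3°.
Eastward gaps between consecutive values (wrapping around): 15.1°, 61.2°, 12.7°, 271.0°.
Largest gap = 271.0° ⇒ minimal covering band is its complement: 360° − 271.0° = 89.0°.
Band runs from -26.7° eastward to +62.3°.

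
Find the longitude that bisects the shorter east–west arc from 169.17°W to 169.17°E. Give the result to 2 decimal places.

180.00°E

Signed shortest Δλ from -169.17° to +169.17° is -21.66°.
Midpoint longitude = -169.17° + (-21.66°)/2 = -169.17° − 10.83° = -180.00°.
Normalise into (−180°, 180°]: +180.00°.
(The naïve average (-169.17 + +169.17)/2 = 0.0° is on the wrong side of the globe.)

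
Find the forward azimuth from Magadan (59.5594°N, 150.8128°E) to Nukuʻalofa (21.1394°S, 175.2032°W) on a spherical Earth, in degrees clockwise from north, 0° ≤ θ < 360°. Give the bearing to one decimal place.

Δλ = -175.2032 − 150.8128 = -326.0160°; wrapped into (−180°, 180°]: 33.9840°.
θ = atan2( sin Δλ · cos φ₂ , cos φ₁ · sin φ₂ − sin φ₁ · cos φ₂ · cos Δλ )
  = atan2(0.52135, -0.84950) = 148.462° → normalised to [0°, 360°): 148.462°.

148.5°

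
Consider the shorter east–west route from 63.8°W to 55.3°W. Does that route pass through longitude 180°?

No

Signed shortest Δλ = ((-55.3 − -63.8 + 180) mod 360) − 180 = 8.5°.
Going east by 8.5° from -63.8° reaches -55.3° without touching 180°.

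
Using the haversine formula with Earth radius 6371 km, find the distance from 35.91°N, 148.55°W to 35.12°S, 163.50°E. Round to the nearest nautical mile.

Δλ = 163.50 − -148.55 = 312.05°; wrapped into (−180°, 180°]: -47.95°.
Δφ = -35.12 − 35.91 = -71.03°.
a = sin²(Δφ/2) + cos φ₁ · cos φ₂ · sin²(Δλ/2) = 0.446847.
c = 2·atan2(√a, √(1−a)) = 1.46429 rad → d = 6371·c ≈ 9328.99 km ≈ 5037.25 nmi.

5037 nmi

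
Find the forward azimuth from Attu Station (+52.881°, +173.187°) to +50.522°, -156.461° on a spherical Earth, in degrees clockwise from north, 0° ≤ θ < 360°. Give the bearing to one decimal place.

85.0°

Δλ = -156.461 − 173.187 = -329.648°; wrapped into (−180°, 180°]: 30.352°.
θ = atan2( sin Δλ · cos φ₂ , cos φ₁ · sin φ₂ − sin φ₁ · cos φ₂ · cos Δλ )
  = atan2(0.32127, 0.02832) = 84.961° → normalised to [0°, 360°): 84.961°.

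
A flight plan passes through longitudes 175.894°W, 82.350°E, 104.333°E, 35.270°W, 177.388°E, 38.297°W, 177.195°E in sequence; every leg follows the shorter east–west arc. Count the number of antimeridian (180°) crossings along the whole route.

4

Leg 1: -175.894° → +82.350°, shortest Δλ = -101.756° (west) — crosses 180°.
Leg 2: +82.350° → +104.333°, shortest Δλ = 21.983° (east) — does not cross 180°.
Leg 3: +104.333° → -35.270°, shortest Δλ = -139.603° (west) — does not cross 180°.
Leg 4: -35.270° → +177.388°, shortest Δλ = -147.342° (west) — crosses 180°.
Leg 5: +177.388° → -38.297°, shortest Δλ = 144.315° (east) — crosses 180°.
Leg 6: -38.297° → +177.195°, shortest Δλ = -144.508° (west) — crosses 180°.
Total crossings: 4.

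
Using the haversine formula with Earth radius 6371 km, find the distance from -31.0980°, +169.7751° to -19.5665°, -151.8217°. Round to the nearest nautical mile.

Δλ = -151.8217 − 169.7751 = -321.5968°; wrapped into (−180°, 180°]: 38.4032°.
Δφ = -19.5665 − -31.0980 = 11.5315°.
a = sin²(Δφ/2) + cos φ₁ · cos φ₂ · sin²(Δλ/2) = 0.097369.
c = 2·atan2(√a, √(1−a)) = 0.63468 rad → d = 6371·c ≈ 4043.53 km ≈ 2183.33 nmi.

2183 nmi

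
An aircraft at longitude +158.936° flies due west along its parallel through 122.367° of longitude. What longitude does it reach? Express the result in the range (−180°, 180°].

+36.569°

Start at +158.936°; shift −122.367° → +36.569°.
+36.569° already lies in (−180°, 180°].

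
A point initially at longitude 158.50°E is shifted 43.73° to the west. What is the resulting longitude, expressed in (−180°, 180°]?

114.77°E

Start at +158.50°; shift −43.73° → +114.77°.
+114.77° already lies in (−180°, 180°].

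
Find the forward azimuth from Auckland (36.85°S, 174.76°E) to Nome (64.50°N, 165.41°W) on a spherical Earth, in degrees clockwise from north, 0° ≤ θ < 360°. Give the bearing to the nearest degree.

9°

Δλ = -165.41 − 174.76 = -340.17°; wrapped into (−180°, 180°]: 19.83°.
θ = atan2( sin Δλ · cos φ₂ , cos φ₁ · sin φ₂ − sin φ₁ · cos φ₂ · cos Δλ )
  = atan2(0.14604, 0.96513) = 8.605° → normalised to [0°, 360°): 8.605°.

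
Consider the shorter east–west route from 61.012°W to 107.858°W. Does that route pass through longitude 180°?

No

Signed shortest Δλ = ((-107.858 − -61.012 + 180) mod 360) − 180 = -46.846°.
Going west by 46.846° from -61.012° reaches -107.858° without touching 180°.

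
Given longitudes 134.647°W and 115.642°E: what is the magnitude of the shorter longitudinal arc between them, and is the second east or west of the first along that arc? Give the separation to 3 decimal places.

Raw difference: 115.642 − -134.647 = 250.289°.
Normalise into (−180°, 180°]: 250.289° − 360° = -109.711°.
Negative ⇒ the second point lies to the west; separation 109.711°.

109.711° west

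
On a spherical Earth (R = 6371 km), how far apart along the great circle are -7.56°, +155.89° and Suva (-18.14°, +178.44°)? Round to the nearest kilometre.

2709 km

Δλ = 178.44 − 155.89 = 22.55°.
Δφ = -18.14 − -7.56 = -10.58°.
a = sin²(Δφ/2) + cos φ₁ · cos φ₂ · sin²(Δλ/2) = 0.044512.
c = 2·atan2(√a, √(1−a)) = 0.42515 rad → d = 6371·c ≈ 2708.64 km.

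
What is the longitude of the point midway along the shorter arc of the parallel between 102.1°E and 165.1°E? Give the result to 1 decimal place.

Signed shortest Δλ from +102.1° to +165.1° is +63.0°.
Midpoint longitude = +102.1° + (+63.0°)/2 = +102.1° + 31.5° = +133.6°.

133.6°E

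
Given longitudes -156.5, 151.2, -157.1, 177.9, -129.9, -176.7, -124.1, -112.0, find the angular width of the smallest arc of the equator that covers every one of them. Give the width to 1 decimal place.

Sort the longitudes: -176.7°, -157.1°, -156.5°, -129.9°, -124.1°, -112.0°, +151.2°, +177.9°.
Eastward gaps between consecutive values (wrapping around): 19.6°, 0.6°, 26.6°, 5.8°, 12.1°, 263.2°, 26.7°, 5.4°.
Largest gap = 263.2° ⇒ minimal covering band is its complement: 360° − 263.2° = 96.8°.
Band runs from +151.2° eastward to -112.0°, crossing the antimeridian.

96.8°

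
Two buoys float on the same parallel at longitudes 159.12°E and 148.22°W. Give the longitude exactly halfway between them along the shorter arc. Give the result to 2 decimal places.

174.55°W

Signed shortest Δλ from +159.12° to -148.22° is +52.66°.
Midpoint longitude = +159.12° + (+52.66°)/2 = +159.12° + 26.33° = +185.45°.
Normalise into (−180°, 180°]: -174.55°.
(The naïve average (+159.12 + -148.22)/2 = 5.45° is on the wrong side of the globe.)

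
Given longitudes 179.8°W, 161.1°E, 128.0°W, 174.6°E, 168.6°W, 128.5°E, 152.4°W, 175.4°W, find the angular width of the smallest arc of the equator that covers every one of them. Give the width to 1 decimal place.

103.5°

Sort the longitudes: -179.8°, -175.4°, -168.6°, -152.4°, -128.0°, +128.5°, +161.1°, +174.6°.
Eastward gaps between consecutive values (wrapping around): 4.4°, 6.8°, 16.2°, 24.4°, 256.5°, 32.6°, 13.5°, 5.6°.
Largest gap = 256.5° ⇒ minimal covering band is its complement: 360° − 256.5° = 103.5°.
Band runs from +128.5° eastward to -128.0°, crossing the antimeridian.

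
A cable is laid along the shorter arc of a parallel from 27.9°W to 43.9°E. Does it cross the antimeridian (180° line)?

No

Signed shortest Δλ = ((43.9 − -27.9 + 180) mod 360) − 180 = 71.8°.
Going east by 71.8° from -27.9° reaches +43.9° without touching 180°.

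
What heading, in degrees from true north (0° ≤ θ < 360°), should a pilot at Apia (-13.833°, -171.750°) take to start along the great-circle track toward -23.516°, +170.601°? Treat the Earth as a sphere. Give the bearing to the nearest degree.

237°

Δλ = 170.601 − -171.750 = 342.351°; wrapped into (−180°, 180°]: -17.649°.
θ = atan2( sin Δλ · cos φ₂ , cos φ₁ · sin φ₂ − sin φ₁ · cos φ₂ · cos Δλ )
  = atan2(-0.27801, -0.17852) = -122.706° → normalised to [0°, 360°): 237.294°.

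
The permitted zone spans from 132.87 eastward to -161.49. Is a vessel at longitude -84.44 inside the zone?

Band width going east from +132.87° to -161.49°: ((-161.49 − 132.87) mod 360) = 65.64°.
Offset of -84.44° east of the west edge: ((-84.44 − 132.87) mod 360) = 142.69°.
142.69° > 65.64° ⇒ outside.

No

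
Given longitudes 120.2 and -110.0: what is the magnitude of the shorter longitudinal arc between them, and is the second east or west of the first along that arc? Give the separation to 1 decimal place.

129.8° east

Raw difference: -110.0 − 120.2 = -230.2°.
Normalise into (−180°, 180°]: -230.2° + 360° = 129.8°.
Positive ⇒ the second point lies to the east; separation 129.8°.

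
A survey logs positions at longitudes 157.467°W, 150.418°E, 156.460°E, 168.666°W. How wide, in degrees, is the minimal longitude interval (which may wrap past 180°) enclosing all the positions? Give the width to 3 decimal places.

52.115°

Sort the longitudes: -168.666°, -157.467°, +150.418°, +156.460°.
Eastward gaps between consecutive values (wrapping around): 11.199°, 307.885°, 6.042°, 34.874°.
Largest gap = 307.885° ⇒ minimal covering band is its complement: 360° − 307.885° = 52.115°.
Band runs from +150.418° eastward to -157.467°, crossing the antimeridian.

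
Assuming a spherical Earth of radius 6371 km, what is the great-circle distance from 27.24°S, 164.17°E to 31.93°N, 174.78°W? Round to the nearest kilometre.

6947 km

Δλ = -174.78 − 164.17 = -338.95°; wrapped into (−180°, 180°]: 21.05°.
Δφ = 31.93 − -27.24 = 59.17°.
a = sin²(Δφ/2) + cos φ₁ · cos φ₂ · sin²(Δλ/2) = 0.268931.
c = 2·atan2(√a, √(1−a)) = 1.09039 rad → d = 6371·c ≈ 6946.89 km.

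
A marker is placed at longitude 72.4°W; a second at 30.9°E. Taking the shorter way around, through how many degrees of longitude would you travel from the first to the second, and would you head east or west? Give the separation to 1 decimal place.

Raw difference: 30.9 − -72.4 = 103.3°.
Normalise into (−180°, 180°]: 103.3° stays 103.3°.
Positive ⇒ the second point lies to the east; separation 103.3°.

103.3° east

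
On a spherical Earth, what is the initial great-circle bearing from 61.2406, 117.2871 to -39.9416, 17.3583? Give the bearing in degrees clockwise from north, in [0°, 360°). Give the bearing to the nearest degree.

Δλ = 17.3583 − 117.2871 = -99.9288°.
θ = atan2( sin Δλ · cos φ₂ , cos φ₁ · sin φ₂ − sin φ₁ · cos φ₂ · cos Δλ )
  = atan2(-0.75522, -0.19300) = -104.335° → normalised to [0°, 360°): 255.665°.

256°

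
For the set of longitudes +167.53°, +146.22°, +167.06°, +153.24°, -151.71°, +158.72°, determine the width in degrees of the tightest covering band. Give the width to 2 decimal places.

Sort the longitudes: -151.71°, +146.22°, +153.24°, +158.72°, +167.06°, +167.53°.
Eastward gaps between consecutive values (wrapping around): 297.93°, 7.02°, 5.48°, 8.34°, 0.47°, 40.76°.
Largest gap = 297.93° ⇒ minimal covering band is its complement: 360° − 297.93° = 62.07°.
Band runs from +146.22° eastward to -151.71°, crossing the antimeridian.

62.07°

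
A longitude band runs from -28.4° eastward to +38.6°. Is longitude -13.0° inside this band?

Band width going east from -28.4° to +38.6°: ((38.6 − -28.4) mod 360) = 67.0°.
Offset of -13.0° east of the west edge: ((-13.0 − -28.4) mod 360) = 15.4°.
15.4° ≤ 67.0° ⇒ inside.

Yes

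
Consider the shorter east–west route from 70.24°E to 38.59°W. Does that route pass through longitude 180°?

No

Signed shortest Δλ = ((-38.59 − 70.24 + 180) mod 360) − 180 = -108.83°.
Going west by 108.83° from +70.24° reaches -38.59° without touching 180°.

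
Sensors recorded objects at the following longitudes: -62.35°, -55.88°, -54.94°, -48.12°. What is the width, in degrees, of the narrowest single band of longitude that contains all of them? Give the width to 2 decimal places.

Sort the longitudes: -62.35°, -55.88°, -54.94°, -48.12°.
Eastward gaps between consecutive values (wrapping around): 6.47°, 0.94°, 6.82°, 345.77°.
Largest gap = 345.77° ⇒ minimal covering band is its complement: 360° − 345.77° = 14.23°.
Band runs from -62.35° eastward to -48.12°.

14.23°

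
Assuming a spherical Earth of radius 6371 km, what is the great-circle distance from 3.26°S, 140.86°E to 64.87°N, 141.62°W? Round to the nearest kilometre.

9752 km

Δλ = -141.62 − 140.86 = -282.48°; wrapped into (−180°, 180°]: 77.52°.
Δφ = 64.87 − -3.26 = 68.13°.
a = sin²(Δφ/2) + cos φ₁ · cos φ₂ · sin²(Δλ/2) = 0.479931.
c = 2·atan2(√a, √(1−a)) = 1.53065 rad → d = 6371·c ≈ 9751.75 km.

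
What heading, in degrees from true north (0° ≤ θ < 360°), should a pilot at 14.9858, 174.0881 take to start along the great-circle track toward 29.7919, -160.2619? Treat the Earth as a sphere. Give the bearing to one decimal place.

Δλ = -160.2619 − 174.0881 = -334.3500°; wrapped into (−180°, 180°]: 25.6500°.
θ = atan2( sin Δλ · cos φ₂ , cos φ₁ · sin φ₂ − sin φ₁ · cos φ₂ · cos Δλ )
  = atan2(0.37566, 0.27766) = 53.531° → normalised to [0°, 360°): 53.531°.

53.5°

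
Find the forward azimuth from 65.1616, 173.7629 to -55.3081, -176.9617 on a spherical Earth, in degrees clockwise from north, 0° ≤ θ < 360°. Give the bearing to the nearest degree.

Δλ = -176.9617 − 173.7629 = -350.7246°; wrapped into (−180°, 180°]: 9.2754°.
θ = atan2( sin Δλ · cos φ₂ , cos φ₁ · sin φ₂ − sin φ₁ · cos φ₂ · cos Δλ )
  = atan2(0.09174, -0.85514) = 173.877° → normalised to [0°, 360°): 173.877°.

174°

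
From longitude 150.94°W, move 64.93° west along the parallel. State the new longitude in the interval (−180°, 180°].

144.13°E

Start at -150.94°; shift −64.93° → -215.87°.
-215.87° lies outside (−180°, 180°]; add 360° → +144.13°.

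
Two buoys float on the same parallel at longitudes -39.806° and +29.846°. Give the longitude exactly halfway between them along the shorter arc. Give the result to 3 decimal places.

Signed shortest Δλ from -39.806° to +29.846° is +69.652°.
Midpoint longitude = -39.806° + (+69.652°)/2 = -39.806° + 34.826° = -4.980°.

-4.980°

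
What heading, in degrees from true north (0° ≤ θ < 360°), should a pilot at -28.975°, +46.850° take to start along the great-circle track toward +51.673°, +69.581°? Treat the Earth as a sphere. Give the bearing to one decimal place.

14.0°

Δλ = 69.581 − 46.850 = 22.731°.
θ = atan2( sin Δλ · cos φ₂ , cos φ₁ · sin φ₂ − sin φ₁ · cos φ₂ · cos Δλ )
  = atan2(0.23963, 0.96337) = 13.968° → normalised to [0°, 360°): 13.968°.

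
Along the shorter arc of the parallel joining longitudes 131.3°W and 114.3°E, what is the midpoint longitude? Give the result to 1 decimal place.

171.5°E

Signed shortest Δλ from -131.3° to +114.3° is -114.4°.
Midpoint longitude = -131.3° + (-114.4°)/2 = -131.3° − 57.2° = -188.5°.
Normalise into (−180°, 180°]: +171.5°.
(The naïve average (-131.3 + +114.3)/2 = -8.5° is on the wrong side of the globe.)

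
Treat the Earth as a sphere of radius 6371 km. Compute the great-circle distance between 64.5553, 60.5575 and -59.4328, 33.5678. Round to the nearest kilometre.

13972 km

Δλ = 33.5678 − 60.5575 = -26.9897°.
Δφ = -59.4328 − 64.5553 = -123.9881°.
a = sin²(Δφ/2) + cos φ₁ · cos φ₂ · sin²(Δλ/2) = 0.791409.
c = 2·atan2(√a, √(1−a)) = 2.19299 rad → d = 6371·c ≈ 13971.52 km.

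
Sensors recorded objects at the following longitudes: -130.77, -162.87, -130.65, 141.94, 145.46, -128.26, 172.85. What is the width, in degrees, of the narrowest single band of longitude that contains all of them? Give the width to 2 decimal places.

Sort the longitudes: -162.87°, -130.77°, -130.65°, -128.26°, +141.94°, +145.46°, +172.85°.
Eastward gaps between consecutive values (wrapping around): 32.10°, 0.12°, 2.39°, 270.20°, 3.52°, 27.39°, 24.28°.
Largest gap = 270.20° ⇒ minimal covering band is its complement: 360° − 270.20° = 89.80°.
Band runs from +141.94° eastward to -128.26°, crossing the antimeridian.

89.80°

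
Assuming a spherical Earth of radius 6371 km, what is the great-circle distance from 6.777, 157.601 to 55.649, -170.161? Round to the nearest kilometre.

Δλ = -170.161 − 157.601 = -327.762°; wrapped into (−180°, 180°]: 32.238°.
Δφ = 55.649 − 6.777 = 48.872°.
a = sin²(Δφ/2) + cos φ₁ · cos φ₂ · sin²(Δλ/2) = 0.214318.
c = 2·atan2(√a, √(1−a)) = 0.96263 rad → d = 6371·c ≈ 6132.91 km.

6133 km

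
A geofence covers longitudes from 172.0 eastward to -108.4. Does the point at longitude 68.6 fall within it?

Band width going east from +172.0° to -108.4°: ((-108.4 − 172.0) mod 360) = 79.6°.
Offset of +68.6° east of the west edge: ((68.6 − 172.0) mod 360) = 256.6°.
256.6° > 79.6° ⇒ outside.

No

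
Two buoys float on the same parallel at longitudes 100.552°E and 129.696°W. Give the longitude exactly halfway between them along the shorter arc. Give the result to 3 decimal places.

165.428°E

Signed shortest Δλ from +100.552° to -129.696° is +129.752°.
Midpoint longitude = +100.552° + (+129.752°)/2 = +100.552° + 64.876° = +165.428°.
(The naïve average (+100.552 + -129.696)/2 = -14.572° is on the wrong side of the globe.)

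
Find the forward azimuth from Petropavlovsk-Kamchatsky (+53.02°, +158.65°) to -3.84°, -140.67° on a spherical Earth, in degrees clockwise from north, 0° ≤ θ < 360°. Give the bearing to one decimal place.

Δλ = -140.67 − 158.65 = -299.32°; wrapped into (−180°, 180°]: 60.68°.
θ = atan2( sin Δλ · cos φ₂ , cos φ₁ · sin φ₂ − sin φ₁ · cos φ₂ · cos Δλ )
  = atan2(0.86994, -0.43059) = 116.334° → normalised to [0°, 360°): 116.334°.

116.3°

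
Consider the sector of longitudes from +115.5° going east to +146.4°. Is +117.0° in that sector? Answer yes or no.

Yes

Band width going east from +115.5° to +146.4°: ((146.4 − 115.5) mod 360) = 30.9°.
Offset of +117.0° east of the west edge: ((117.0 − 115.5) mod 360) = 1.5°.
1.5° ≤ 30.9° ⇒ inside.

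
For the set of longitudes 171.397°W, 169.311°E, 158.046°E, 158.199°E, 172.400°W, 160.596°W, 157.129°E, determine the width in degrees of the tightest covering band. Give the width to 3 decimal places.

42.275°

Sort the longitudes: -172.400°, -171.397°, -160.596°, +157.129°, +158.046°, +158.199°, +169.311°.
Eastward gaps between consecutive values (wrapping around): 1.003°, 10.801°, 317.725°, 0.917°, 0.153°, 11.112°, 18.289°.
Largest gap = 317.725° ⇒ minimal covering band is its complement: 360° − 317.725° = 42.275°.
Band runs from +157.129° eastward to -160.596°, crossing the antimeridian.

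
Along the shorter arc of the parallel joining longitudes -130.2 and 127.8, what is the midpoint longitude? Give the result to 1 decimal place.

Signed shortest Δλ from -130.2° to +127.8° is -102.0°.
Midpoint longitude = -130.2° + (-102.0°)/2 = -130.2° − 51.0° = -181.2°.
Normalise into (−180°, 180°]: +178.8°.
(The naïve average (-130.2 + +127.8)/2 = -1.2° is on the wrong side of the globe.)

+178.8°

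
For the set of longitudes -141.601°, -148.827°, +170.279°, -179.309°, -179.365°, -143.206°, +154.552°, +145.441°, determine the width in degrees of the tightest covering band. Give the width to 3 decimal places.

72.958°

Sort the longitudes: -179.365°, -179.309°, -148.827°, -143.206°, -141.601°, +145.441°, +154.552°, +170.279°.
Eastward gaps between consecutive values (wrapping around): 0.056°, 30.482°, 5.621°, 1.605°, 287.042°, 9.111°, 15.727°, 10.356°.
Largest gap = 287.042° ⇒ minimal covering band is its complement: 360° − 287.042° = 72.958°.
Band runs from +145.441° eastward to -141.601°, crossing the antimeridian.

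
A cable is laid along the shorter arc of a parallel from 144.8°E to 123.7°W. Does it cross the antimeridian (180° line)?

Yes

Naïve |-123.7 − 144.8| = 268.5° > 180°, so the shorter arc goes the other way round — across 180°.
Signed shortest Δλ = ((-123.7 − 144.8 + 180) mod 360) − 180 = 91.5°.
Going east by 91.5° from +144.8° passes through 180° before reaching -123.7°.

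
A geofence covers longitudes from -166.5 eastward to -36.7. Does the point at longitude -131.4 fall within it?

Band width going east from -166.5° to -36.7°: ((-36.7 − -166.5) mod 360) = 129.8°.
Offset of -131.4° east of the west edge: ((-131.4 − -166.5) mod 360) = 35.1°.
35.1° ≤ 129.8° ⇒ inside.

Yes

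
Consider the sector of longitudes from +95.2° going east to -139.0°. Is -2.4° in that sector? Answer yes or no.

Band width going east from +95.2° to -139.0°: ((-139.0 − 95.2) mod 360) = 125.8°.
Offset of -2.4° east of the west edge: ((-2.4 − 95.2) mod 360) = 262.4°.
262.4° > 125.8° ⇒ outside.

No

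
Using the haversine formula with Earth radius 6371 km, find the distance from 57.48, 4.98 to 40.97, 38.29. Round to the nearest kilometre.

2987 km

Δλ = 38.29 − 4.98 = 33.31°.
Δφ = 40.97 − 57.48 = -16.51°.
a = sin²(Δφ/2) + cos φ₁ · cos φ₂ · sin²(Δλ/2) = 0.053958.
c = 2·atan2(√a, √(1−a)) = 0.46886 rad → d = 6371·c ≈ 2987.11 km.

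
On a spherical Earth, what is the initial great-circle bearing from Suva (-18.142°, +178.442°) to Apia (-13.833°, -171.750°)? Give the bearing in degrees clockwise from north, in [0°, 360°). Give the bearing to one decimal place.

Δλ = -171.750 − 178.442 = -350.192°; wrapped into (−180°, 180°]: 9.808°.
θ = atan2( sin Δλ · cos φ₂ , cos φ₁ · sin φ₂ − sin φ₁ · cos φ₂ · cos Δλ )
  = atan2(0.16541, 0.07072) = 66.852° → normalised to [0°, 360°): 66.852°.

66.9°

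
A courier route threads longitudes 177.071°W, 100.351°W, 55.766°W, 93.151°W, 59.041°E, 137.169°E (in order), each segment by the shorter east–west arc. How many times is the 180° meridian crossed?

Leg 1: -177.071° → -100.351°, shortest Δλ = 76.72° (east) — does not cross 180°.
Leg 2: -100.351° → -55.766°, shortest Δλ = 44.585° (east) — does not cross 180°.
Leg 3: -55.766° → -93.151°, shortest Δλ = -37.385° (west) — does not cross 180°.
Leg 4: -93.151° → +59.041°, shortest Δλ = 152.192° (east) — does not cross 180°.
Leg 5: +59.041° → +137.169°, shortest Δλ = 78.128° (east) — does not cross 180°.
Total crossings: 0.

0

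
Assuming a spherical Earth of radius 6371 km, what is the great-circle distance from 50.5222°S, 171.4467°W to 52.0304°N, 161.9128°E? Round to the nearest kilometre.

Δλ = 161.9128 − -171.4467 = 333.3595°; wrapped into (−180°, 180°]: -26.6405°.
Δφ = 52.0304 − -50.5222 = 102.5526°.
a = sin²(Δφ/2) + cos φ₁ · cos φ₂ · sin²(Δλ/2) = 0.629431.
c = 2·atan2(√a, √(1−a)) = 1.83264 rad → d = 6371·c ≈ 11675.75 km.

11676 km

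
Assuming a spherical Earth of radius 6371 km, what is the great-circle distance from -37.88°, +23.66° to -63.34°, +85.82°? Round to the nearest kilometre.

4940 km

Δλ = 85.82 − 23.66 = 62.16°.
Δφ = -63.34 − -37.88 = -25.46°.
a = sin²(Δφ/2) + cos φ₁ · cos φ₂ · sin²(Δλ/2) = 0.142939.
c = 2·atan2(√a, √(1−a)) = 0.77543 rad → d = 6371·c ≈ 4940.24 km.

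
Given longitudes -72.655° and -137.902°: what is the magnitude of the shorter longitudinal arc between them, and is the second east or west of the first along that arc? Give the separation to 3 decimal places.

Raw difference: -137.902 − -72.655 = -65.247°.
Normalise into (−180°, 180°]: -65.247° stays -65.247°.
Negative ⇒ the second point lies to the west; separation 65.247°.

65.247° west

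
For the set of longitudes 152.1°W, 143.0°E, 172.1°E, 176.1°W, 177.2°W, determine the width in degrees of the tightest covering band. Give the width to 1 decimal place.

64.9°

Sort the longitudes: -177.2°, -176.1°, -152.1°, +143.0°, +172.1°.
Eastward gaps between consecutive values (wrapping around): 1.1°, 24.0°, 295.1°, 29.1°, 10.7°.
Largest gap = 295.1° ⇒ minimal covering band is its complement: 360° − 295.1° = 64.9°.
Band runs from +143.0° eastward to -152.1°, crossing the antimeridian.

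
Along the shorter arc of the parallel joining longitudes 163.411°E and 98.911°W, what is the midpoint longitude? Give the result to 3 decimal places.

147.750°W

Signed shortest Δλ from +163.411° to -98.911° is +97.678°.
Midpoint longitude = +163.411° + (+97.678°)/2 = +163.411° + 48.839° = +212.250°.
Normalise into (−180°, 180°]: -147.750°.
(The naïve average (+163.411 + -98.911)/2 = 32.25° is on the wrong side of the globe.)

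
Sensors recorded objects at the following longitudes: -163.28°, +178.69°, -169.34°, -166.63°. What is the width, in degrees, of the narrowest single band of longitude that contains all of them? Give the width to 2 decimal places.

18.03°

Sort the longitudes: -169.34°, -166.63°, -163.28°, +178.69°.
Eastward gaps between consecutive values (wrapping around): 2.71°, 3.35°, 341.97°, 11.97°.
Largest gap = 341.97° ⇒ minimal covering band is its complement: 360° − 341.97° = 18.03°.
Band runs from +178.69° eastward to -163.28°, crossing the antimeridian.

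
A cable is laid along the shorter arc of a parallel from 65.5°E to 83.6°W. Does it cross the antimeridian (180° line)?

Signed shortest Δλ = ((-83.6 − 65.5 + 180) mod 360) − 180 = -149.1°.
Going west by 149.1° from +65.5° reaches -83.6° without touching 180°.

No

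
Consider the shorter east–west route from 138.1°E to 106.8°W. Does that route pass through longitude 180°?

Naïve |-106.8 − 138.1| = 244.9° > 180°, so the shorter arc goes the other way round — across 180°.
Signed shortest Δλ = ((-106.8 − 138.1 + 180) mod 360) − 180 = 115.1°.
Going east by 115.1° from +138.1° passes through 180° before reaching -106.8°.

Yes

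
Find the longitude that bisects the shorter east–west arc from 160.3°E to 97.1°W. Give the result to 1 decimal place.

148.4°W

Signed shortest Δλ from +160.3° to -97.1° is +102.6°.
Midpoint longitude = +160.3° + (+102.6°)/2 = +160.3° + 51.3° = +211.6°.
Normalise into (−180°, 180°]: -148.4°.
(The naïve average (+160.3 + -97.1)/2 = 31.6° is on the wrong side of the globe.)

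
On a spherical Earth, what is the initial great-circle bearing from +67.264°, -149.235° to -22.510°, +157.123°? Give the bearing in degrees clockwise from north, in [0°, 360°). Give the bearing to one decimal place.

Δλ = 157.123 − -149.235 = 306.358°; wrapped into (−180°, 180°]: -53.642°.
θ = atan2( sin Δλ · cos φ₂ , cos φ₁ · sin φ₂ − sin φ₁ · cos φ₂ · cos Δλ )
  = atan2(-0.74397, -0.65307) = -131.277° → normalised to [0°, 360°): 228.723°.

228.7°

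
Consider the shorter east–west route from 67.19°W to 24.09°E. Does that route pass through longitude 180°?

Signed shortest Δλ = ((24.09 − -67.19 + 180) mod 360) − 180 = 91.28°.
Going east by 91.28° from -67.19° reaches +24.09° without touching 180°.

No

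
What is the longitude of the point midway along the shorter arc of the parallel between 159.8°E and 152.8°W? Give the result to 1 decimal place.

Signed shortest Δλ from +159.8° to -152.8° is +47.4°.
Midpoint longitude = +159.8° + (+47.4°)/2 = +159.8° + 23.7° = +183.5°.
Normalise into (−180°, 180°]: -176.5°.
(The naïve average (+159.8 + -152.8)/2 = 3.5° is on the wrong side of the globe.)

176.5°W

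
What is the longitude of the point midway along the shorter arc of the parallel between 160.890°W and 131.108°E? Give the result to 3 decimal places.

Signed shortest Δλ from -160.890° to +131.108° is -68.002°.
Midpoint longitude = -160.890° + (-68.002°)/2 = -160.890° − 34.001° = -194.891°.
Normalise into (−180°, 180°]: +165.109°.
(The naïve average (-160.890 + +131.108)/2 = -14.891° is on the wrong side of the globe.)

165.109°E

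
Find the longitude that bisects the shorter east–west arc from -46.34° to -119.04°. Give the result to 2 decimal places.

Signed shortest Δλ from -46.34° to -119.04° is -72.70°.
Midpoint longitude = -46.34° + (-72.70°)/2 = -46.34° − 36.35° = -82.69°.

-82.69°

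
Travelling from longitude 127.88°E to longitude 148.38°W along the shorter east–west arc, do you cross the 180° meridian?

Yes

Naïve |-148.38 − 127.88| = 276.26° > 180°, so the shorter arc goes the other way round — across 180°.
Signed shortest Δλ = ((-148.38 − 127.88 + 180) mod 360) − 180 = 83.74°.
Going east by 83.74° from +127.88° passes through 180° before reaching -148.38°.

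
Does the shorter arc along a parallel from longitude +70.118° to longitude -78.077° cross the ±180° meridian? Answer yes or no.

Signed shortest Δλ = ((-78.077 − 70.118 + 180) mod 360) − 180 = -148.195°.
Going west by 148.195° from +70.118° reaches -78.077° without touching 180°.

No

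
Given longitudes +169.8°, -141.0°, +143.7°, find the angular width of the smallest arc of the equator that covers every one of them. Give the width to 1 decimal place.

75.3°

Sort the longitudes: -141.0°, +143.7°, +169.8°.
Eastward gaps between consecutive values (wrapping around): 284.7°, 26.1°, 49.2°.
Largest gap = 284.7° ⇒ minimal covering band is its complement: 360° − 284.7° = 75.3°.
Band runs from +143.7° eastward to -141.0°, crossing the antimeridian.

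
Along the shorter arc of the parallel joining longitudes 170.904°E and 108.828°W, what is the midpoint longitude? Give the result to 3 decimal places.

Signed shortest Δλ from +170.904° to -108.828° is +80.268°.
Midpoint longitude = +170.904° + (+80.268°)/2 = +170.904° + 40.134° = +211.038°.
Normalise into (−180°, 180°]: -148.962°.
(The naïve average (+170.904 + -108.828)/2 = 31.038° is on the wrong side of the globe.)

148.962°W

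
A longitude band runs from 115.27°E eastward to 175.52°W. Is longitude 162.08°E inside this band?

Yes

Band width going east from +115.27° to -175.52°: ((-175.52 − 115.27) mod 360) = 69.21°.
Offset of +162.08° east of the west edge: ((162.08 − 115.27) mod 360) = 46.81°.
46.81° ≤ 69.21° ⇒ inside.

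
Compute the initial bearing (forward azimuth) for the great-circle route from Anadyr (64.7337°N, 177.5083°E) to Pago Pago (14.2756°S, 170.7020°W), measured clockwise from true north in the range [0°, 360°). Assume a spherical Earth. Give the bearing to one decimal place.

168.4°

Δλ = -170.7020 − 177.5083 = -348.2103°; wrapped into (−180°, 180°]: 11.7897°.
θ = atan2( sin Δλ · cos φ₂ , cos φ₁ · sin φ₂ − sin φ₁ · cos φ₂ · cos Δλ )
  = atan2(0.19801, -0.96317) = 168.383° → normalised to [0°, 360°): 168.383°.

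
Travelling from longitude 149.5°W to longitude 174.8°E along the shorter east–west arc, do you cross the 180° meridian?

Yes

Naïve |174.8 − -149.5| = 324.3° > 180°, so the shorter arc goes the other way round — across 180°.
Signed shortest Δλ = ((174.8 − -149.5 + 180) mod 360) − 180 = -35.7°.
Going west by 35.7° from -149.5° passes through 180° before reaching +174.8°.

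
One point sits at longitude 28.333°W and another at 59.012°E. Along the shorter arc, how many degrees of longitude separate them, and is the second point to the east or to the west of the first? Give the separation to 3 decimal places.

Raw difference: 59.012 − -28.333 = 87.345°.
Normalise into (−180°, 180°]: 87.345° stays 87.345°.
Positive ⇒ the second point lies to the east; separation 87.345°.

87.345° east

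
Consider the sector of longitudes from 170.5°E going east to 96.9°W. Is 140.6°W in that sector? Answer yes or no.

Band width going east from +170.5° to -96.9°: ((-96.9 − 170.5) mod 360) = 92.6°.
Offset of -140.6° east of the west edge: ((-140.6 − 170.5) mod 360) = 48.9°.
48.9° ≤ 92.6° ⇒ inside.

Yes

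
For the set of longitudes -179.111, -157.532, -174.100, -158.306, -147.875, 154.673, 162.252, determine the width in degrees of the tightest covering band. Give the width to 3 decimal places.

57.452°

Sort the longitudes: -179.111°, -174.100°, -158.306°, -157.532°, -147.875°, +154.673°, +162.252°.
Eastward gaps between consecutive values (wrapping around): 5.011°, 15.794°, 0.774°, 9.657°, 302.548°, 7.579°, 18.637°.
Largest gap = 302.548° ⇒ minimal covering band is its complement: 360° − 302.548° = 57.452°.
Band runs from +154.673° eastward to -147.875°, crossing the antimeridian.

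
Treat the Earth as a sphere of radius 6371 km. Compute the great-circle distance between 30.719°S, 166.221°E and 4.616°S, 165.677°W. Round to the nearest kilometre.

4132 km

Δλ = -165.677 − 166.221 = -331.898°; wrapped into (−180°, 180°]: 28.102°.
Δφ = -4.616 − -30.719 = 26.103°.
a = sin²(Δφ/2) + cos φ₁ · cos φ₂ · sin²(Δλ/2) = 0.101507.
c = 2·atan2(√a, √(1−a)) = 0.64851 rad → d = 6371·c ≈ 4131.65 km.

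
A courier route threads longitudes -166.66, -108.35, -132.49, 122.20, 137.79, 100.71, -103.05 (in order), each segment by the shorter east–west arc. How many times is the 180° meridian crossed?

2

Leg 1: -166.66° → -108.35°, shortest Δλ = 58.31° (east) — does not cross 180°.
Leg 2: -108.35° → -132.49°, shortest Δλ = -24.14° (west) — does not cross 180°.
Leg 3: -132.49° → +122.20°, shortest Δλ = -105.31° (west) — crosses 180°.
Leg 4: +122.20° → +137.79°, shortest Δλ = 15.59° (east) — does not cross 180°.
Leg 5: +137.79° → +100.71°, shortest Δλ = -37.08° (west) — does not cross 180°.
Leg 6: +100.71° → -103.05°, shortest Δλ = 156.24° (east) — crosses 180°.
Total crossings: 2.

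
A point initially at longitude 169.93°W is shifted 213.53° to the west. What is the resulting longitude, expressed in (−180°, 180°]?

Start at -169.93°; shift −213.53° → -383.46°.
-383.46° lies outside (−180°, 180°]; add 360° → -23.46°.

23.46°W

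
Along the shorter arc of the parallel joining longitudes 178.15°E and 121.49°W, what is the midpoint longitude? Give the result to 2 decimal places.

151.67°W

Signed shortest Δλ from +178.15° to -121.49° is +60.36°.
Midpoint longitude = +178.15° + (+60.36°)/2 = +178.15° + 30.18° = +208.33°.
Normalise into (−180°, 180°]: -151.67°.
(The naïve average (+178.15 + -121.49)/2 = 28.33° is on the wrong side of the globe.)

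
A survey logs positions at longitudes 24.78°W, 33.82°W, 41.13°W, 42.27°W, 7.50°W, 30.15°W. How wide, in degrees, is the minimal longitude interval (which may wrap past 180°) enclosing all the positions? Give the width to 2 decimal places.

Sort the longitudes: -42.27°, -41.13°, -33.82°, -30.15°, -24.78°, -7.50°.
Eastward gaps between consecutive values (wrapping around): 1.14°, 7.31°, 3.67°, 5.37°, 17.28°, 325.23°.
Largest gap = 325.23° ⇒ minimal covering band is its complement: 360° − 325.23° = 34.77°.
Band runs from -42.27° eastward to -7.50°.

34.77°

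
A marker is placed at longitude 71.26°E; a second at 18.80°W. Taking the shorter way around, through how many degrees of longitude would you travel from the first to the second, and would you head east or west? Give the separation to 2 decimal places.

90.06° west

Raw difference: -18.80 − 71.26 = -90.06°.
Normalise into (−180°, 180°]: -90.06° stays -90.06°.
Negative ⇒ the second point lies to the west; separation 90.06°.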